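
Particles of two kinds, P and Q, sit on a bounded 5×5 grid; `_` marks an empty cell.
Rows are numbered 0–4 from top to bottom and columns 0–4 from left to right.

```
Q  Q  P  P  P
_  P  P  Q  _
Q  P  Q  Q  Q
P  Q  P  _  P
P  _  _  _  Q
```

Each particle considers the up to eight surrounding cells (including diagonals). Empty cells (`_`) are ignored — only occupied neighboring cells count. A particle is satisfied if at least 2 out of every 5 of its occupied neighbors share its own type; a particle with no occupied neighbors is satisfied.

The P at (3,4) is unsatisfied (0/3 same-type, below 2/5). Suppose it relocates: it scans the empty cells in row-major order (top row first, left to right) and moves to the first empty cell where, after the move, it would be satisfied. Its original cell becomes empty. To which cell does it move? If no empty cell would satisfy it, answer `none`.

(1,0)

Vacating (3,4). Empty cells in order:
  (1,0): 2/5 same-type → satisfied — stop here.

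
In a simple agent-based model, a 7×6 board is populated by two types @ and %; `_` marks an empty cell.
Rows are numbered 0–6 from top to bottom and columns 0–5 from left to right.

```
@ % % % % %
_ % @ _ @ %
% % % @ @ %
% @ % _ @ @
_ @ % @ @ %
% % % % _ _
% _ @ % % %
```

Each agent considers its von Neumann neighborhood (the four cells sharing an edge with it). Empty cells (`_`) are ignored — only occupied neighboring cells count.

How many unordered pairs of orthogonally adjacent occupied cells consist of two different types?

Scan each occupied cell's neighbors to the right and below so each pair is counted once.
From row 0: 3 unlike of 9 pairs (running 3/9).
From row 1: 3 unlike of 6 pairs (running 6/15).
From row 2: 4 unlike of 10 pairs (running 10/25).
From row 3: 3 unlike of 7 pairs (running 13/32).
From row 4: 5 unlike of 7 pairs (running 18/39).
From row 5: 1 unlike of 6 pairs (running 19/45).
From row 6: 1 unlike of 3 pairs (running 20/48).
Total adjacent occupied pairs: 48; unlike-type pairs: 20.

20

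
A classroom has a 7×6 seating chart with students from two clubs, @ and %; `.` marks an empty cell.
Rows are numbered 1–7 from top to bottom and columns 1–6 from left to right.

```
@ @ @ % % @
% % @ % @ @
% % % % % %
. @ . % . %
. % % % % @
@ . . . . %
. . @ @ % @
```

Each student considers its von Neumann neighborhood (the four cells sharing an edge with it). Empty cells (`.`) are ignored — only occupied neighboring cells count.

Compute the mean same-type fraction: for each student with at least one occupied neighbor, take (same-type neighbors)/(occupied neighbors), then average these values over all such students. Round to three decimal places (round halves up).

0.546

(1,1)@ 1/2
(1,2)@ 2/3
(1,3)@ 2/3
(1,4)% 2/3
(1,5)% 1/3
(1,6)@ 1/2
(2,1)% 2/3
(2,2)% 2/4
(2,3)@ 1/4
(2,4)% 2/4
(2,5)@ 1/4
(2,6)@ 2/3
(3,1)% 2/2
(3,2)% 3/4
(3,3)% 2/3
(3,4)% 4/4
(3,5)% 2/3
(3,6)% 2/3
(4,2)@ 0/2
(4,4)% 2/2
(4,6)% 1/2
(5,2)% 1/2
(5,3)% 2/2
(5,4)% 3/3
(5,5)% 1/2
(5,6)@ 0/3
(6,1)@ — no occupied neighbors
(6,6)% 0/2
(7,3)@ 1/1
(7,4)@ 1/2
(7,5)% 0/2
(7,6)@ 0/2
Sum over 31 students: 1/2 + 2/3 + 2/3 + 2/3 + 1/3 + 1/2 + 2/3 + 2/4 + 1/4 + 2/4 + 1/4 + 2/3 + 2/2 + 3/4 + 2/3 + 4/4 + 2/3 + 2/3 + 0/2 + 2/2 + 1/2 + 1/2 + 2/2 + 3/3 + 1/2 + 0/3 + 0/2 + 1/1 + 1/2 + 0/2 + 0/2 = 203/12; mean = 203/12 ÷ 31 = 203/372 = 0.545698… → 0.546.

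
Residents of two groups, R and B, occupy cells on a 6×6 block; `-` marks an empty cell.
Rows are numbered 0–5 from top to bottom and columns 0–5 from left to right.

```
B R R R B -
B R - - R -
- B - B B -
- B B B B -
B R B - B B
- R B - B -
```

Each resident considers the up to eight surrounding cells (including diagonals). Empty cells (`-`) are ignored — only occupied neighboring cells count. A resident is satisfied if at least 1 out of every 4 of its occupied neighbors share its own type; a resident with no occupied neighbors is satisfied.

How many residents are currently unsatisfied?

(0,0)B 1/3 ok
(0,1)R 2/4 ok
(0,2)R 3/3 ok
(0,3)R 2/3 ok
(0,4)B 0/2 unhappy
(1,0)B 2/4 ok
(1,1)R 2/5 ok
(1,4)R 1/4 ok
(2,1)B 3/4 ok
(2,3)B 4/5 ok
(2,4)B 3/4 ok
(3,1)B 4/5 ok
(3,2)B 5/6 ok
(3,3)B 6/6 ok
(3,4)B 5/5 ok
(4,0)B 1/3 ok
(4,1)R 1/6 unhappy
(4,2)B 4/6 ok
(4,4)B 4/4 ok
(4,5)B 3/3 ok
(5,1)R 1/4 ok
(5,2)B 1/3 ok
(5,4)B 2/2 ok
Unsatisfied: (0,4), (4,1) — 2 in total.

2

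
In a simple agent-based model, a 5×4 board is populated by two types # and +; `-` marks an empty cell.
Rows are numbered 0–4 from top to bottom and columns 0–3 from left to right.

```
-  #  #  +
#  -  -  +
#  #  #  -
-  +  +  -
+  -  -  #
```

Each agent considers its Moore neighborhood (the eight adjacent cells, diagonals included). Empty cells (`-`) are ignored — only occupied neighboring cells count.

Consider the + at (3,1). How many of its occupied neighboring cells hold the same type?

2

Occupied neighbors of (3,1): (2,0)=#, (2,1)=#, (2,2)=#, (3,2)=+, (4,0)=+.
Same type (+): 2 of 5.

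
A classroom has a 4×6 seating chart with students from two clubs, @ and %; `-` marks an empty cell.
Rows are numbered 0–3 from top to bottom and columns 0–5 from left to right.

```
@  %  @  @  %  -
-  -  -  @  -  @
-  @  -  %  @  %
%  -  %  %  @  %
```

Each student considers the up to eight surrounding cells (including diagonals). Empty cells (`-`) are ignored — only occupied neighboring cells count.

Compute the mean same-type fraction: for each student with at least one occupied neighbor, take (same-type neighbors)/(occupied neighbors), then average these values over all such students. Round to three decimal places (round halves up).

0.315

(0,0)@ 0/1
(0,1)% 0/2
(0,2)@ 2/3
(0,3)@ 2/3
(0,4)% 0/3
(1,3)@ 3/5
(1,5)@ 1/3
(2,1)@ 0/2
(2,3)% 2/5
(2,4)@ 3/7
(2,5)% 1/4
(3,0)% 0/1
(3,2)% 2/3
(3,3)% 2/4
(3,4)@ 1/5
(3,5)% 1/3
Sum over 16 students: 0/1 + 0/2 + 2/3 + 2/3 + 0/3 + 3/5 + 1/3 + 0/2 + 2/5 + 3/7 + 1/4 + 0/1 + 2/3 + 2/4 + 1/5 + 1/3 = 2119/420; mean = 2119/420 ÷ 16 = 2119/6720 = 0.315327… → 0.315.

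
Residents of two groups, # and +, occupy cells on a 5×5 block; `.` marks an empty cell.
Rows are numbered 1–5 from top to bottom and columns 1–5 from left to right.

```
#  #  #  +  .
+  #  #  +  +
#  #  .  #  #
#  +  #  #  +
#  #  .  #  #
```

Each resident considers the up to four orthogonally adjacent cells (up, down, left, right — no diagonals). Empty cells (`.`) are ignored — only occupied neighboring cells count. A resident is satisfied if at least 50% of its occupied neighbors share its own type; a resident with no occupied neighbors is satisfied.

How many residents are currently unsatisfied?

4

Row 1: (1,1)# 1/2 ✓ · (1,2)# 3/3 ✓ · (1,3)# 2/3 ✓ · (1,4)+ 1/2 ✓
Row 2: (2,1)+ 0/3 ✗ · (2,2)# 3/4 ✓ · (2,3)# 2/3 ✓ · (2,4)+ 2/4 ✓ · (2,5)+ 1/2 ✓
Row 3: (3,1)# 2/3 ✓ · (3,2)# 2/3 ✓ · (3,4)# 2/3 ✓ · (3,5)# 1/3 ✗
Row 4: (4,1)# 2/3 ✓ · (4,2)+ 0/4 ✗ · (4,3)# 1/2 ✓ · (4,4)# 3/4 ✓ · (4,5)+ 0/3 ✗
Row 5: (5,1)# 2/2 ✓ · (5,2)# 1/2 ✓ · (5,4)# 2/2 ✓ · (5,5)# 1/2 ✓
Unsatisfied: (2,1), (3,5), (4,2), (4,5) — 4 in total.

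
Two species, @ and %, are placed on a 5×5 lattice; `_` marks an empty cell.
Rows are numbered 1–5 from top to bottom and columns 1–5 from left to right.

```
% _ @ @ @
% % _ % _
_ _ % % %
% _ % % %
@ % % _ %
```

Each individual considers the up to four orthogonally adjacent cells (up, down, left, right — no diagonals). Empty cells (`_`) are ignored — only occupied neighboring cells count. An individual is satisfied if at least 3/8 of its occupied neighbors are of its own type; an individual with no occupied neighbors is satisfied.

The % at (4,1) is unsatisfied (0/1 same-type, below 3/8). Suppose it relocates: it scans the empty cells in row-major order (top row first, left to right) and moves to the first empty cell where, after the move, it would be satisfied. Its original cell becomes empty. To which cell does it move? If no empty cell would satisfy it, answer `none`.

Vacating (4,1). Empty cells in order:
  (1,2): 2/3 same-type → satisfied — stop here.

(1,2)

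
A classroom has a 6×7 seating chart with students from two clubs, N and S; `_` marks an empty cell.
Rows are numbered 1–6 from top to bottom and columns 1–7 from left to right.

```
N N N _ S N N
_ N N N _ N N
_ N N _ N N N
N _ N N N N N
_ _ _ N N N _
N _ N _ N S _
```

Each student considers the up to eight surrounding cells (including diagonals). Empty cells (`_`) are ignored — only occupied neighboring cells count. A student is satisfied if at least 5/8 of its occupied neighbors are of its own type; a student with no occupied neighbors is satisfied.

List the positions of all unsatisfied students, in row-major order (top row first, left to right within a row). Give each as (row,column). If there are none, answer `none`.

(1,1)N 2/2 satisfied
(1,2)N 4/4 satisfied
(1,3)N 4/4 satisfied
(1,5)S 0/3 not
(1,6)N 3/4 satisfied
(1,7)N 3/3 satisfied
(2,2)N 6/6 satisfied
(2,3)N 6/6 satisfied
(2,4)N 4/5 satisfied
(2,6)N 6/7 satisfied
(2,7)N 5/5 satisfied
(3,2)N 5/5 satisfied
(3,3)N 6/6 satisfied
(3,5)N 6/6 satisfied
(3,6)N 7/7 satisfied
(3,7)N 5/5 satisfied
(4,1)N 1/1 satisfied
(4,3)N 4/4 satisfied
(4,4)N 6/6 satisfied
(4,5)N 7/7 satisfied
(4,6)N 7/7 satisfied
(4,7)N 4/4 satisfied
(5,4)N 6/6 satisfied
(5,5)N 6/7 satisfied
(5,6)N 5/6 satisfied
(6,1)N 0/0 satisfied
(6,3)N 1/1 satisfied
(6,5)N 3/4 satisfied
(6,6)S 0/3 not

(1,5), (6,6)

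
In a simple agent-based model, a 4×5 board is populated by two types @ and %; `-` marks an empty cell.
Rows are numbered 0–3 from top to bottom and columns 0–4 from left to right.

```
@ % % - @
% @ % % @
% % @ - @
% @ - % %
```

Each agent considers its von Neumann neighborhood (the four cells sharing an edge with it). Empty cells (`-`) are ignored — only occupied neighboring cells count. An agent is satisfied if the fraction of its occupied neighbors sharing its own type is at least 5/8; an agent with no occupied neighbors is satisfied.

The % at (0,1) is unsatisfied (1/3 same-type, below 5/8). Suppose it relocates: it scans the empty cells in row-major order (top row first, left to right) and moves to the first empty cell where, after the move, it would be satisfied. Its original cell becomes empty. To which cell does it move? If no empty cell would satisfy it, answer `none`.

Vacating (0,1). Empty cells in order:
  (0,3): 2/3 same-type → satisfied — stop here.

(0,3)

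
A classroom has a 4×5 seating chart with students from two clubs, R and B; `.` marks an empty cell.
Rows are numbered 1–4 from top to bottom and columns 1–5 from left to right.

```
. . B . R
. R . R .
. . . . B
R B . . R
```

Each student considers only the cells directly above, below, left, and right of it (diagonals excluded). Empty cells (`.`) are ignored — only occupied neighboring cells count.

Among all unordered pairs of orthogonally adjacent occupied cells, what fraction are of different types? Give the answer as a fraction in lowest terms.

Scan each occupied cell's neighbors to the right and below so each pair is counted once.
From row 3: 1 unlike of 1 pairs (running 1/1).
From row 4: 1 unlike of 1 pairs (running 2/2).
Total adjacent occupied pairs: 2; unlike-type pairs: 2.
2/2 reduces to 1/1.

1/1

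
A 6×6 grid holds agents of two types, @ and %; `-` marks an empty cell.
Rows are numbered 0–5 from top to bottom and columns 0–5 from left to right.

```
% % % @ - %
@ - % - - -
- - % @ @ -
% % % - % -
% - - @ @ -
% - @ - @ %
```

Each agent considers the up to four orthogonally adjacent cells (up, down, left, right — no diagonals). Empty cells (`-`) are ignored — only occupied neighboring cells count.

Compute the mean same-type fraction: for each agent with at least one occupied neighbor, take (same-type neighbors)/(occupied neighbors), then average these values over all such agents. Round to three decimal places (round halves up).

0.632

(0,0)% 1/2
(0,1)% 2/2
(0,2)% 2/3
(0,3)@ 0/1
(0,5)% — no occupied neighbors
(1,0)@ 0/1
(1,2)% 2/2
(2,2)% 2/3
(2,3)@ 1/2
(2,4)@ 1/2
(3,0)% 2/2
(3,1)% 2/2
(3,2)% 2/2
(3,4)% 0/2
(4,0)% 2/2
(4,3)@ 1/1
(4,4)@ 2/3
(5,0)% 1/1
(5,2)@ — no occupied neighbors
(5,4)@ 1/2
(5,5)% 0/1
Sum over 19 agents: 1/2 + 2/2 + 2/3 + 0/1 + 0/1 + 2/2 + 2/3 + 1/2 + 1/2 + 2/2 + 2/2 + 2/2 + 0/2 + 2/2 + 1/1 + 2/3 + 1/1 + 1/2 + 0/1 = 12; mean = 12 ÷ 19 = 12/19 = 0.631578… → 0.632.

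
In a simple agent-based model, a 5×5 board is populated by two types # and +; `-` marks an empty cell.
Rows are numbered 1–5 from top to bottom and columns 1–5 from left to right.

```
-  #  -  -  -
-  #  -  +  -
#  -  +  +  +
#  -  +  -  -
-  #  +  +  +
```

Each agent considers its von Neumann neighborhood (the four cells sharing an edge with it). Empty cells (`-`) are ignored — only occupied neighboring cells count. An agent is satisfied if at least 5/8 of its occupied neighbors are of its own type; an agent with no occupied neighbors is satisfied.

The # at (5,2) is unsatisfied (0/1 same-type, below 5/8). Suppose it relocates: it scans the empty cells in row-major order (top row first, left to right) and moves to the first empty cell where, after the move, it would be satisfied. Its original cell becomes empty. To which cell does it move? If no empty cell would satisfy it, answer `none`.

Vacating (5,2). Empty cells in order:
  (1,1): 1/1 same-type → satisfied — stop here.

(1,1)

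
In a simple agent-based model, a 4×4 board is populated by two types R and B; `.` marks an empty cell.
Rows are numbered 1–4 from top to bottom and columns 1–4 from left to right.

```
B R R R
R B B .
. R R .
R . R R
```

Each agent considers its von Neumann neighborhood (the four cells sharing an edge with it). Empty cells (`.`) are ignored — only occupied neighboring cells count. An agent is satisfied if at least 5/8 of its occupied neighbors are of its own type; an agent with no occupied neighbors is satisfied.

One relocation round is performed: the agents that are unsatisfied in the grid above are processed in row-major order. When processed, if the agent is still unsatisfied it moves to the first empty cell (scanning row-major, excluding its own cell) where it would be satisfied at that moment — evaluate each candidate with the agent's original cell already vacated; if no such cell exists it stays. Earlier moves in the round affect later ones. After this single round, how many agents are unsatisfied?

2

Initially unsatisfied (in order): (1,1), (1,2), (2,1), (2,2), (2,3), (3,2).
  (1,1): no empty cell satisfies it; stays.
  (1,2) → (3,1).
  (2,1) → (3,4).
  (2,2): no empty cell satisfies it; stays.
  (2,3) → (1,2).
  (3,2): now satisfied by earlier moves; stays.
Resulting grid:
B B R R
. B . .
R R R R
R . R R
Unsatisfied now: (1,3), (2,2).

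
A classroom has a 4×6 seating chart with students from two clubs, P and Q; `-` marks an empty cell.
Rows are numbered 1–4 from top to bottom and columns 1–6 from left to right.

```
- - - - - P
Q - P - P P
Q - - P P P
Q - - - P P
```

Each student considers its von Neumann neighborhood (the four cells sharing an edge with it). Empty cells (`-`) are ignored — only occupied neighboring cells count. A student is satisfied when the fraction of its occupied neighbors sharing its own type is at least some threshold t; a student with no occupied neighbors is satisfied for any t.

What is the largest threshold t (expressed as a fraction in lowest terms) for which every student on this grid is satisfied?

1/1

(1,6)P 1/1
(2,1)Q 1/1
(2,3)P — no occupied neighbors
(2,5)P 2/2
(2,6)P 3/3
(3,1)Q 2/2
(3,4)P 1/1
(3,5)P 4/4
(3,6)P 3/3
(4,1)Q 1/1
(4,5)P 2/2
(4,6)P 2/2
The smallest same-type fraction is 1/1 at (1,6), which reduces to 1/1. Any threshold above that leaves this student unsatisfied.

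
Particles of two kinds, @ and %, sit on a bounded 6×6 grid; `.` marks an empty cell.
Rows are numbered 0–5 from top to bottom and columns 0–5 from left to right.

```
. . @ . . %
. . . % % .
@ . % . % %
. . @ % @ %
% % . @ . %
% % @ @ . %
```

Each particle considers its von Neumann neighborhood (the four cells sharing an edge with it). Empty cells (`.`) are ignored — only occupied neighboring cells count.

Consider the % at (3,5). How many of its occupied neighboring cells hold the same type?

Occupied neighbors of (3,5): (2,5)=%, (4,5)=%, (3,4)=@.
Same type (%): 2 of 3.

2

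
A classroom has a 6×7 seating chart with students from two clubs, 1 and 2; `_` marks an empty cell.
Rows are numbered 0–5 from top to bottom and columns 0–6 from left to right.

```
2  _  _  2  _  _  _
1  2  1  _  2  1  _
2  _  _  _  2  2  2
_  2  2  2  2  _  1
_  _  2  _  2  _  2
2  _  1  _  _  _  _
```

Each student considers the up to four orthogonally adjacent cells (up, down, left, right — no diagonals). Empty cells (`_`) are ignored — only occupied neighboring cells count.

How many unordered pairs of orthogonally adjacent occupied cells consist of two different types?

Scan each occupied cell's neighbors to the right and below so each pair is counted once.
Row 0: 2(0,0)–1(1,0)≠  → 1/1 unlike.
Row 1: 1(1,0)–2(1,1)≠ 1(1,0)–2(2,0)≠ 2(1,1)–1(1,2)≠ 2(1,4)–1(1,5)≠ 2(1,4)–2(2,4)= 1(1,5)–2(2,5)≠  → 5/6 unlike.
Row 2: 2(2,4)–2(2,5)= 2(2,4)–2(3,4)= 2(2,5)–2(2,6)= 2(2,6)–1(3,6)≠  → 1/4 unlike.
Row 3: 2(3,1)–2(3,2)= 2(3,2)–2(3,3)= 2(3,2)–2(4,2)= 2(3,3)–2(3,4)= 2(3,4)–2(4,4)= 1(3,6)–2(4,6)≠  → 1/6 unlike.
Row 4: 2(4,2)–1(5,2)≠  → 1/1 unlike.
Total adjacent occupied pairs: 18; unlike-type pairs: 9.

9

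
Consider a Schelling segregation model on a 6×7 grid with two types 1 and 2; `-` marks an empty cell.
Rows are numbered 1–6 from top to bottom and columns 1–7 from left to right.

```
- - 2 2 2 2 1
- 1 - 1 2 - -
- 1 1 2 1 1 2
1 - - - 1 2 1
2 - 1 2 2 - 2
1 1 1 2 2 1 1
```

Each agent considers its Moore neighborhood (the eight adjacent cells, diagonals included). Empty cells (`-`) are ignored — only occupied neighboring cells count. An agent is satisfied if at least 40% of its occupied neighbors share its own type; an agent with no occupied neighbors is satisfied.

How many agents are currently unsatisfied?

(1,3)2 1/3 unhappy
(1,4)2 3/4 ok
(1,5)2 3/4 ok
(1,6)2 2/3 ok
(1,7)1 0/1 unhappy
(2,2)1 2/3 ok
(2,4)1 2/7 unhappy
(2,5)2 4/7 ok
(3,2)1 3/3 ok
(3,3)1 3/4 ok
(3,4)2 1/5 unhappy
(3,5)1 3/6 ok
(3,6)1 3/6 ok
(3,7)2 1/3 unhappy
(4,1)1 1/2 ok
(4,5)1 2/6 unhappy
(4,6)2 3/7 ok
(4,7)1 1/4 unhappy
(5,1)2 0/3 unhappy
(5,3)1 2/4 ok
(5,4)2 3/6 ok
(5,5)2 4/6 ok
(5,7)2 1/4 unhappy
(6,1)1 1/2 ok
(6,2)1 3/4 ok
(6,3)1 2/4 ok
(6,4)2 3/5 ok
(6,5)2 3/4 ok
(6,6)1 1/4 unhappy
(6,7)1 1/2 ok
Unsatisfied: (1,3), (1,7), (2,4), (3,4), (3,7), (4,5), (4,7), (5,1), (5,7), (6,6) — 10 in total.

10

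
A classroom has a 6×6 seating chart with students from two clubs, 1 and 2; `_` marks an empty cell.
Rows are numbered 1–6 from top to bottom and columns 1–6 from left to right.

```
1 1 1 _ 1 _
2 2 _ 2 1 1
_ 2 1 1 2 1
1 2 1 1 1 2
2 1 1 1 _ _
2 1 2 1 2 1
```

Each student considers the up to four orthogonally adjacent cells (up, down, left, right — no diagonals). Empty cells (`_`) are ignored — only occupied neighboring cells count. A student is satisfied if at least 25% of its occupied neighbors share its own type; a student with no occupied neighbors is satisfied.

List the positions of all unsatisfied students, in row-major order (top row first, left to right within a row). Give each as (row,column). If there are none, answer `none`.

Row 1: (1,1)1 1/2 ✓ · (1,2)1 2/3 ✓ · (1,3)1 1/1 ✓ · (1,5)1 1/1 ✓
Row 2: (2,1)2 1/2 ✓ · (2,2)2 2/3 ✓ · (2,4)2 0/2 ✗ · (2,5)1 2/4 ✓ · (2,6)1 2/2 ✓
Row 3: (3,2)2 2/3 ✓ · (3,3)1 2/3 ✓ · (3,4)1 2/4 ✓ · (3,5)2 0/4 ✗ · (3,6)1 1/3 ✓
Row 4: (4,1)1 0/2 ✗ · (4,2)2 1/4 ✓ · (4,3)1 3/4 ✓ · (4,4)1 4/4 ✓ · (4,5)1 1/3 ✓ · (4,6)2 0/2 ✗
Row 5: (5,1)2 1/3 ✓ · (5,2)1 2/4 ✓ · (5,3)1 3/4 ✓ · (5,4)1 3/3 ✓
Row 6: (6,1)2 1/2 ✓ · (6,2)1 1/3 ✓ · (6,3)2 0/3 ✗ · (6,4)1 1/3 ✓ · (6,5)2 0/2 ✗ · (6,6)1 0/1 ✗

(2,4), (3,5), (4,1), (4,6), (6,3), (6,5), (6,6)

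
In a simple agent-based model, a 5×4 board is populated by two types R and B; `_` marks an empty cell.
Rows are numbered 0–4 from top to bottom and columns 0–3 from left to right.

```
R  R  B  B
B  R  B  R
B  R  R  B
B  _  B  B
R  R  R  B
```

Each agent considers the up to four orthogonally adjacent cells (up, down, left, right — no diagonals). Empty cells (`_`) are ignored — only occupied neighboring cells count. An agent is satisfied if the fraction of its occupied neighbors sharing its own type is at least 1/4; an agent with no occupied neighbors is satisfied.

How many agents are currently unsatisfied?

1

(0,0)R 1/2 ok
(0,1)R 2/3 ok
(0,2)B 2/3 ok
(0,3)B 1/2 ok
(1,0)B 1/3 ok
(1,1)R 2/4 ok
(1,2)B 1/4 ok
(1,3)R 0/3 unhappy
(2,0)B 2/3 ok
(2,1)R 2/3 ok
(2,2)R 1/4 ok
(2,3)B 1/3 ok
(3,0)B 1/2 ok
(3,2)B 1/3 ok
(3,3)B 3/3 ok
(4,0)R 1/2 ok
(4,1)R 2/2 ok
(4,2)R 1/3 ok
(4,3)B 1/2 ok
Unsatisfied: (1,3) — 1 in total.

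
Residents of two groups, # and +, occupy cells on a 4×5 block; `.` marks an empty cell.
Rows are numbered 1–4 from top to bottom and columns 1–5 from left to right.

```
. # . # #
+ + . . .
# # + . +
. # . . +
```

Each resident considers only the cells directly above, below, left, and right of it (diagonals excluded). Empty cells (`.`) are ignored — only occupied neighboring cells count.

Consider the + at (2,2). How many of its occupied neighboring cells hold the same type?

Occupied neighbors of (2,2): (1,2)=#, (3,2)=#, (2,1)=+.
Same type (+): 1 of 3.

1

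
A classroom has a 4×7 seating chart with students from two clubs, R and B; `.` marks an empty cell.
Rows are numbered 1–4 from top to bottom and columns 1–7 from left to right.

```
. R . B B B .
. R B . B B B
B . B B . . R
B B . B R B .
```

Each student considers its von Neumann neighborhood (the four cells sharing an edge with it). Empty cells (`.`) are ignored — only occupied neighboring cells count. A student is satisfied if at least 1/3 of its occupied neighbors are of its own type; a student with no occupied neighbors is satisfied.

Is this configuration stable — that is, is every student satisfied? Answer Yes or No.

No

(1,2)R 1/1 ✓
(1,4)B 1/1 ✓
(1,5)B 3/3 ✓
(1,6)B 2/2 ✓
(2,2)R 1/2 ✓
(2,3)B 1/2 ✓
(2,5)B 2/2 ✓
(2,6)B 3/3 ✓
(2,7)B 1/2 ✓
(3,1)B 1/1 ✓
(3,3)B 2/2 ✓
(3,4)B 2/2 ✓
(3,7)R 0/1 ✗
(4,1)B 2/2 ✓
(4,2)B 1/1 ✓
(4,4)B 1/2 ✓
(4,5)R 0/2 ✗
(4,6)B 0/1 ✗
For instance (3,7) has only 0/1 same-type neighbors, below 1/3.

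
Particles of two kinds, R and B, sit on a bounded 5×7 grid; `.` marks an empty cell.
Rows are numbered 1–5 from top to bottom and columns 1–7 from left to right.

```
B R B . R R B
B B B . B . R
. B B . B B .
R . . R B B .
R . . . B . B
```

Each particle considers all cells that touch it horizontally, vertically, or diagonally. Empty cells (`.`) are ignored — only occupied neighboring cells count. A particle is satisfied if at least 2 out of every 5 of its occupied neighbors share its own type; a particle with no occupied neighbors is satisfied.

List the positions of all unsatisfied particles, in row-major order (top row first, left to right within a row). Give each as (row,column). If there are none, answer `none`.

Row 1: (1,1)B 2/3 ✓ · (1,2)R 0/5 ✗ · (1,3)B 2/3 ✓ · (1,5)R 1/2 ✓ · (1,6)R 2/4 ✓ · (1,7)B 0/2 ✗
Row 2: (2,1)B 3/4 ✓ · (2,2)B 6/7 ✓ · (2,3)B 4/5 ✓ · (2,5)B 2/4 ✓ · (2,7)R 1/3 ✗
Row 3: (3,2)B 4/5 ✓ · (3,3)B 3/4 ✓ · (3,5)B 4/5 ✓ · (3,6)B 4/5 ✓
Row 4: (4,1)R 1/2 ✓ · (4,4)R 0/4 ✗ · (4,5)B 4/5 ✓ · (4,6)B 5/5 ✓
Row 5: (5,1)R 1/1 ✓ · (5,5)B 2/3 ✓ · (5,7)B 1/1 ✓

(1,2), (1,7), (2,7), (4,4)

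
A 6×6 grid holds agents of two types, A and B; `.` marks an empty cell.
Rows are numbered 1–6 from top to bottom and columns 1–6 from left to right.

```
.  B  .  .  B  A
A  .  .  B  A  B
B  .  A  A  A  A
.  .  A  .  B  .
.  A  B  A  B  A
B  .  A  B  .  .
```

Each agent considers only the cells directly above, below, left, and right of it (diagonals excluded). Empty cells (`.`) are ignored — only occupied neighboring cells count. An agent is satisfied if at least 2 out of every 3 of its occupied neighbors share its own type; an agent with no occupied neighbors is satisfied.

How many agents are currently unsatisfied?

17

Row 1: (1,2)B 0/0 satisfied · (1,5)B 0/2 not · (1,6)A 0/2 not
Row 2: (2,1)A 0/1 not · (2,4)B 0/2 not · (2,5)A 1/4 not · (2,6)B 0/3 not
Row 3: (3,1)B 0/1 not · (3,3)A 2/2 satisfied · (3,4)A 2/3 satisfied · (3,5)A 3/4 satisfied · (3,6)A 1/2 not
Row 4: (4,3)A 1/2 not · (4,5)B 1/2 not
Row 5: (5,2)A 0/1 not · (5,3)B 0/4 not · (5,4)A 0/3 not · (5,5)B 1/3 not · (5,6)A 0/1 not
Row 6: (6,1)B 0/0 satisfied · (6,3)A 0/2 not · (6,4)B 0/2 not
Unsatisfied: (1,5), (1,6), (2,1), (2,4), (2,5), (2,6), (3,1), (3,6), (4,3), (4,5), (5,2), (5,3), (5,4), (5,5), (5,6), (6,3), (6,4) — 17 in total.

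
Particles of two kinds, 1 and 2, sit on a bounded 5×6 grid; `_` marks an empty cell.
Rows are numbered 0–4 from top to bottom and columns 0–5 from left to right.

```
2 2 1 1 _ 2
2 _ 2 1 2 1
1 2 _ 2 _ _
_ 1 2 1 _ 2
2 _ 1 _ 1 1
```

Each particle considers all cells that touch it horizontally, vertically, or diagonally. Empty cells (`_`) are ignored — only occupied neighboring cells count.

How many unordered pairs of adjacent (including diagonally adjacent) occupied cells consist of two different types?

Scan each occupied cell's neighbors to the right and below (and the two forward diagonals) so each pair is counted once.
From row 0: 5 unlike of 13 pairs (running 5/13).
From row 1: 5 unlike of 9 pairs (running 10/22).
From row 2: 3 unlike of 6 pairs (running 13/28).
From row 3: 6 unlike of 9 pairs (running 19/37).
From row 4: 0 unlike of 1 pairs (running 19/38).
Total adjacent occupied pairs: 38; unlike-type pairs: 19.

19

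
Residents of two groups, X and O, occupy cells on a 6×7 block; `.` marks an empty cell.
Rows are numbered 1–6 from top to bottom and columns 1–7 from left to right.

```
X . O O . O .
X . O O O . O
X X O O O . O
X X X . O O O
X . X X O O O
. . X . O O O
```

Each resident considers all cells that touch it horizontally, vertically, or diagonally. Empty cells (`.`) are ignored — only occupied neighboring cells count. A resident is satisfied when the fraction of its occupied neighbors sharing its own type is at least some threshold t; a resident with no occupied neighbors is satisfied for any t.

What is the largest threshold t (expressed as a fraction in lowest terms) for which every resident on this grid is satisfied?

1/2

Row 1: (1,1)X 1/1 · (1,3)O 3/3 · (1,4)O 4/4 · (1,6)O 2/2
Row 2: (2,1)X 3/3 · (2,3)O 5/6 · (2,4)O 7/7 · (2,5)O 5/5 · (2,7)O 2/2
Row 3: (3,1)X 4/4 · (3,2)X 5/7 · (3,3)O 3/6 · (3,4)O 6/7 · (3,5)O 5/5 · (3,7)O 3/3
Row 4: (4,1)X 4/4 · (4,2)X 6/7 · (4,3)X 4/6 · (4,5)O 5/6 · (4,6)O 7/7 · (4,7)O 4/4
Row 5: (5,1)X 2/2 · (5,3)X 4/4 · (5,4)X 3/6 · (5,5)O 5/6 · (5,6)O 8/8 · (5,7)O 5/5
Row 6: (6,3)X 2/2 · (6,5)O 3/4 · (6,6)O 5/5 · (6,7)O 3/3
The smallest same-type fraction is 3/6 at (3,3), which reduces to 1/2. Any threshold above that leaves this resident unsatisfied.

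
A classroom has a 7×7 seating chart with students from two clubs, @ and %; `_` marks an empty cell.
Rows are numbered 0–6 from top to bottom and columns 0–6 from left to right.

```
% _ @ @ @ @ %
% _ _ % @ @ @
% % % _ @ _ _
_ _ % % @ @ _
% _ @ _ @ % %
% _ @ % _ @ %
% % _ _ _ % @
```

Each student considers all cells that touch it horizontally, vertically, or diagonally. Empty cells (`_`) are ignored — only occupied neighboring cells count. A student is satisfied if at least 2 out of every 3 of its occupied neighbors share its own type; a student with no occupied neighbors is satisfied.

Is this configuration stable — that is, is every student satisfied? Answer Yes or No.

No

Row 0: (0,0)% 1/1 satisfied · (0,2)@ 1/2 not · (0,3)@ 3/4 satisfied · (0,4)@ 4/5 satisfied · (0,5)@ 4/5 satisfied · (0,6)% 0/3 not
Row 1: (1,0)% 3/3 satisfied · (1,3)% 1/6 not · (1,4)@ 5/6 satisfied · (1,5)@ 5/6 satisfied · (1,6)@ 2/3 satisfied
Row 2: (2,0)% 2/2 satisfied · (2,1)% 4/4 satisfied · (2,2)% 4/4 satisfied · (2,4)@ 4/6 satisfied
Row 3: (3,2)% 3/4 satisfied · (3,3)% 2/6 not · (3,4)@ 3/5 not · (3,5)@ 3/5 not
Row 4: (4,0)% 1/1 satisfied · (4,2)@ 1/4 not · (4,4)@ 3/6 not · (4,5)% 2/6 not · (4,6)% 2/4 not
Row 5: (5,0)% 3/3 satisfied · (5,2)@ 1/3 not · (5,3)% 0/3 not · (5,5)@ 2/6 not · (5,6)% 3/5 not
Row 6: (6,0)% 2/2 satisfied · (6,1)% 2/3 satisfied · (6,5)% 1/3 not · (6,6)@ 1/3 not
For instance (0,2) has only 1/2 same-type neighbors, below 2/3.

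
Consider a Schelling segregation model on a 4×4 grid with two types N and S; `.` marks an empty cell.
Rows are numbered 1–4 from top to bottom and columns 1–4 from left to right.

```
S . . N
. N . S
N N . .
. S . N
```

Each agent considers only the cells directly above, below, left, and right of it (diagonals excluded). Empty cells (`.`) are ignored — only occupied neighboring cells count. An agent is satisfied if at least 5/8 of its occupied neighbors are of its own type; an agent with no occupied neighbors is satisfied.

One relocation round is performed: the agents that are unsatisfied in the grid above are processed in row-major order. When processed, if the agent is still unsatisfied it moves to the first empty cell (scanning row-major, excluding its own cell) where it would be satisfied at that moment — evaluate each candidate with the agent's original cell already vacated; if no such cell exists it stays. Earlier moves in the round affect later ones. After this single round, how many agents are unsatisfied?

Initially unsatisfied (in order): (1,4), (2,4), (4,2).
  (1,4) → (1,3).
  (2,4): now satisfied by earlier moves; stays.
  (4,2): no empty cell satisfies it; stays.
Resulting grid:
S . N .
. N . S
N N . .
. S . N
Unsatisfied now: (4,2).

1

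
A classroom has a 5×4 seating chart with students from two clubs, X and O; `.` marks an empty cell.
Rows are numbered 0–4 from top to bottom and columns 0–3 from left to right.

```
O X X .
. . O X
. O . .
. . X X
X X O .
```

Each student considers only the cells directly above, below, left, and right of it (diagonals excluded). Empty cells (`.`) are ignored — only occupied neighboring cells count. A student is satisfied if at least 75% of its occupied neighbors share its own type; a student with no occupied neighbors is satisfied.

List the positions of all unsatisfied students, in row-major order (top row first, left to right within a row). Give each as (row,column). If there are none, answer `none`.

(0,0), (0,1), (0,2), (1,2), (1,3), (3,2), (4,1), (4,2)

Row 0: (0,0)O 0/1 ✗ · (0,1)X 1/2 ✗ · (0,2)X 1/2 ✗
Row 1: (1,2)O 0/2 ✗ · (1,3)X 0/1 ✗
Row 2: (2,1)O 0/0 ✓
Row 3: (3,2)X 1/2 ✗ · (3,3)X 1/1 ✓
Row 4: (4,0)X 1/1 ✓ · (4,1)X 1/2 ✗ · (4,2)O 0/2 ✗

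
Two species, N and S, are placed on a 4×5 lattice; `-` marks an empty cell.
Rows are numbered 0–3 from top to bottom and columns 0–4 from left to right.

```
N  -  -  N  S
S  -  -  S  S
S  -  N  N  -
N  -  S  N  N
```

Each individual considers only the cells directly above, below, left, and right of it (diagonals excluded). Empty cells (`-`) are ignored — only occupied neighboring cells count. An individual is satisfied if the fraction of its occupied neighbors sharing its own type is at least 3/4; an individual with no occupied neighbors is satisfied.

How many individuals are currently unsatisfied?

Row 0: (0,0)N 0/1 not · (0,3)N 0/2 not · (0,4)S 1/2 not
Row 1: (1,0)S 1/2 not · (1,3)S 1/3 not · (1,4)S 2/2 satisfied
Row 2: (2,0)S 1/2 not · (2,2)N 1/2 not · (2,3)N 2/3 not
Row 3: (3,0)N 0/1 not · (3,2)S 0/2 not · (3,3)N 2/3 not · (3,4)N 1/1 satisfied
Unsatisfied: (0,0), (0,3), (0,4), (1,0), (1,3), (2,0), (2,2), (2,3), (3,0), (3,2), (3,3) — 11 in total.

11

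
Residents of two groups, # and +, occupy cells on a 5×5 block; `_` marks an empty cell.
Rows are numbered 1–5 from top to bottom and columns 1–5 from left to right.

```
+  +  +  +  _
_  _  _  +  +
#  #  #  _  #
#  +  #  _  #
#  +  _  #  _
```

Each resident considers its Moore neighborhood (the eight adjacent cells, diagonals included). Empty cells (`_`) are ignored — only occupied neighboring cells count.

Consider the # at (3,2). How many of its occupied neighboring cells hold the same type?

Occupied neighbors of (3,2): (3,1)=#, (3,3)=#, (4,1)=#, (4,2)=+, (4,3)=#.
Same type (#): 4 of 5.

4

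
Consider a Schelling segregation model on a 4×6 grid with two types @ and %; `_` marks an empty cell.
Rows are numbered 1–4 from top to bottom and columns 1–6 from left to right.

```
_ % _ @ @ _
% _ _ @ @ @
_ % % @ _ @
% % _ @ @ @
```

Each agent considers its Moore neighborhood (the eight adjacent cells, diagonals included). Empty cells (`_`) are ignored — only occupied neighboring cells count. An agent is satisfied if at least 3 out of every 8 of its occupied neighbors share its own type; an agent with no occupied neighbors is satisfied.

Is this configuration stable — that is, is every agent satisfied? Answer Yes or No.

(1,2)% 1/1 ✓
(1,4)@ 3/3 ✓
(1,5)@ 4/4 ✓
(2,1)% 2/2 ✓
(2,4)@ 4/5 ✓
(2,5)@ 6/6 ✓
(2,6)@ 3/3 ✓
(3,2)% 4/4 ✓
(3,3)% 2/5 ✓
(3,4)@ 4/5 ✓
(3,6)@ 4/4 ✓
(4,1)% 2/2 ✓
(4,2)% 3/3 ✓
(4,4)@ 2/3 ✓
(4,5)@ 4/4 ✓
(4,6)@ 2/2 ✓
All meet the threshold, so the configuration is stable.

Yes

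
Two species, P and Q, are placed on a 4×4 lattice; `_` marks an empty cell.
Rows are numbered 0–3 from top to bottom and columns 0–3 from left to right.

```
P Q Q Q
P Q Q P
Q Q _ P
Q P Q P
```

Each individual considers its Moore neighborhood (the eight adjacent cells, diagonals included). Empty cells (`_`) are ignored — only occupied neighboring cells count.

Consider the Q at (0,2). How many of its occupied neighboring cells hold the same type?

Occupied neighbors of (0,2): (0,1)=Q, (0,3)=Q, (1,1)=Q, (1,2)=Q, (1,3)=P.
Same type (Q): 4 of 5.

4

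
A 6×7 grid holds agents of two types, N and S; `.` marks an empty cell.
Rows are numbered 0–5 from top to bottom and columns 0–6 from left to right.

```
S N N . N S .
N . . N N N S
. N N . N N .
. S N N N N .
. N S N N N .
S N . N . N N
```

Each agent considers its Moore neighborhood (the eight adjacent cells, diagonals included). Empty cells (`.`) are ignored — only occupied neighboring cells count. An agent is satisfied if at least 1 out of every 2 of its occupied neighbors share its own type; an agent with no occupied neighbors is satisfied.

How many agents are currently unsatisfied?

8

Row 0: (0,0)S 0/2 unhappy · (0,1)N 2/3 ok · (0,2)N 2/2 ok · (0,4)N 3/4 ok · (0,5)S 1/4 unhappy
Row 1: (1,0)N 2/3 ok · (1,3)N 5/5 ok · (1,4)N 5/6 ok · (1,5)N 4/6 ok · (1,6)S 1/3 unhappy
Row 2: (2,1)N 3/4 ok · (2,2)N 4/5 ok · (2,4)N 7/7 ok · (2,5)N 5/6 ok
Row 3: (3,1)S 1/5 unhappy · (3,2)N 5/7 ok · (3,3)N 6/7 ok · (3,4)N 7/7 ok · (3,5)N 5/5 ok
Row 4: (4,1)N 2/5 unhappy · (4,2)S 1/7 unhappy · (4,3)N 5/6 ok · (4,4)N 7/7 ok · (4,5)N 5/5 ok
Row 5: (5,0)S 0/2 unhappy · (5,1)N 1/3 unhappy · (5,3)N 2/3 ok · (5,5)N 3/3 ok · (5,6)N 2/2 ok
Unsatisfied: (0,0), (0,5), (1,6), (3,1), (4,1), (4,2), (5,0), (5,1) — 8 in total.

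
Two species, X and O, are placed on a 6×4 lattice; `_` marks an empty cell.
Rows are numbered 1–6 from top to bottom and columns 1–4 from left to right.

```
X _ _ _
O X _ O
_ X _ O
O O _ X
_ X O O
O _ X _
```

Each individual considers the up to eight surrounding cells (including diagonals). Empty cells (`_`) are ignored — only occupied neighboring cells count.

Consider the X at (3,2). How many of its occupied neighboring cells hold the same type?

Occupied neighbors of (3,2): (2,1)=O, (2,2)=X, (4,1)=O, (4,2)=O.
Same type (X): 1 of 4.

1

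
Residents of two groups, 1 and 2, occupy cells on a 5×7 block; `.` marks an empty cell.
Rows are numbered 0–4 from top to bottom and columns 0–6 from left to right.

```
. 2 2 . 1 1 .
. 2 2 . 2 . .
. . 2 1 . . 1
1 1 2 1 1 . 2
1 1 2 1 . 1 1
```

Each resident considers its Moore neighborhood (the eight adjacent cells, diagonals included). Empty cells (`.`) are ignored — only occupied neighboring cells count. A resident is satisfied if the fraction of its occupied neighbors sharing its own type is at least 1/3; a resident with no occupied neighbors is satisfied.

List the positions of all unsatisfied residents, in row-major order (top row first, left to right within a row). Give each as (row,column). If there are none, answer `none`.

(0,1)2 3/3 ok
(0,2)2 3/3 ok
(0,4)1 1/2 ok
(0,5)1 1/2 ok
(1,1)2 4/4 ok
(1,2)2 4/5 ok
(1,4)2 0/3 unhappy
(2,2)2 3/6 ok
(2,3)1 2/6 ok
(2,6)1 0/1 unhappy
(3,0)1 3/3 ok
(3,1)1 3/6 ok
(3,2)2 2/7 unhappy
(3,3)1 3/6 ok
(3,4)1 4/4 ok
(3,6)2 0/3 unhappy
(4,0)1 3/3 ok
(4,1)1 3/5 ok
(4,2)2 1/5 unhappy
(4,3)1 2/4 ok
(4,5)1 2/3 ok
(4,6)1 1/2 ok

(1,4), (2,6), (3,2), (3,6), (4,2)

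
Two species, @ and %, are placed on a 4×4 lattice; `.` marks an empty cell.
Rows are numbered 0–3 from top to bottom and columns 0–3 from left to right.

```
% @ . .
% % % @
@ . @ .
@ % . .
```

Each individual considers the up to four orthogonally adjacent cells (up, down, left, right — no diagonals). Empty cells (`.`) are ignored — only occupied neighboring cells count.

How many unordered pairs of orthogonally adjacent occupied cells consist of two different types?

Scan each occupied cell's neighbors to the right and below so each pair is counted once.
Row 0: %(0,0)–@(0,1)≠ %(0,0)–%(1,0)= @(0,1)–%(1,1)≠  → 2/3 unlike.
Row 1: %(1,0)–%(1,1)= %(1,0)–@(2,0)≠ %(1,1)–%(1,2)= %(1,2)–@(1,3)≠ %(1,2)–@(2,2)≠  → 3/5 unlike.
Row 2: @(2,0)–@(3,0)=  → 0/1 unlike.
Row 3: @(3,0)–%(3,1)≠  → 1/1 unlike.
Total adjacent occupied pairs: 10; unlike-type pairs: 6.

6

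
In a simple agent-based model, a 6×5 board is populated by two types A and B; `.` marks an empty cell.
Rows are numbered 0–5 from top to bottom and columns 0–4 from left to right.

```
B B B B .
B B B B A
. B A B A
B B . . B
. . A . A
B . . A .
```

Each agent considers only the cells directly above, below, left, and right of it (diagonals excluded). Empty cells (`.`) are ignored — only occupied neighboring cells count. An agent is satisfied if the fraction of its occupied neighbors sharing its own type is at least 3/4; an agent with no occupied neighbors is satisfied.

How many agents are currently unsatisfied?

7

(0,0)B 2/2 ✓
(0,1)B 3/3 ✓
(0,2)B 3/3 ✓
(0,3)B 2/2 ✓
(1,0)B 2/2 ✓
(1,1)B 4/4 ✓
(1,2)B 3/4 ✓
(1,3)B 3/4 ✓
(1,4)A 1/2 ✗
(2,1)B 2/3 ✗
(2,2)A 0/3 ✗
(2,3)B 1/3 ✗
(2,4)A 1/3 ✗
(3,0)B 1/1 ✓
(3,1)B 2/2 ✓
(3,4)B 0/2 ✗
(4,2)A 0/0 ✓
(4,4)A 0/1 ✗
(5,0)B 0/0 ✓
(5,3)A 0/0 ✓
Unsatisfied: (1,4), (2,1), (2,2), (2,3), (2,4), (3,4), (4,4) — 7 in total.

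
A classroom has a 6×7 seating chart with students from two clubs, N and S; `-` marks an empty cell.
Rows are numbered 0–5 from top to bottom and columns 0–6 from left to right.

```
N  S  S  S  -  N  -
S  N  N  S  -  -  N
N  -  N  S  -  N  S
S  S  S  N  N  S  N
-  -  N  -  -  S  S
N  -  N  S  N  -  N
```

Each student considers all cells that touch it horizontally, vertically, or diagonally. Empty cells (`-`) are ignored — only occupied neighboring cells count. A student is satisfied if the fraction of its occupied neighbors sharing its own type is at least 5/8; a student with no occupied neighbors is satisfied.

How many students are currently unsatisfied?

(0,0)N 1/3 ✗
(0,1)S 2/5 ✗
(0,2)S 3/5 ✗
(0,3)S 2/3 ✓
(0,5)N 1/1 ✓
(1,0)S 1/4 ✗
(1,1)N 4/7 ✗
(1,2)N 2/7 ✗
(1,3)S 3/5 ✗
(1,6)N 2/3 ✓
(2,0)N 1/4 ✗
(2,2)N 3/7 ✗
(2,3)S 2/6 ✗
(2,5)N 3/5 ✗
(2,6)S 1/4 ✗
(3,0)S 1/2 ✗
(3,1)S 2/5 ✗
(3,2)S 2/5 ✗
(3,3)N 3/5 ✗
(3,4)N 2/5 ✗
(3,5)S 3/6 ✗
(3,6)N 1/5 ✗
(4,2)N 2/5 ✗
(4,5)S 2/6 ✗
(4,6)S 2/4 ✗
(5,0)N 0/0 ✓
(5,2)N 1/2 ✗
(5,3)S 0/3 ✗
(5,4)N 0/2 ✗
(5,6)N 0/2 ✗
Unsatisfied: (0,0), (0,1), (0,2), (1,0), (1,1), (1,2), (1,3), (2,0), (2,2), (2,3), (2,5), (2,6), (3,0), (3,1), (3,2), (3,3), (3,4), (3,5), (3,6), (4,2), (4,5), (4,6), (5,2), (5,3), (5,4), (5,6) — 26 in total.

26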